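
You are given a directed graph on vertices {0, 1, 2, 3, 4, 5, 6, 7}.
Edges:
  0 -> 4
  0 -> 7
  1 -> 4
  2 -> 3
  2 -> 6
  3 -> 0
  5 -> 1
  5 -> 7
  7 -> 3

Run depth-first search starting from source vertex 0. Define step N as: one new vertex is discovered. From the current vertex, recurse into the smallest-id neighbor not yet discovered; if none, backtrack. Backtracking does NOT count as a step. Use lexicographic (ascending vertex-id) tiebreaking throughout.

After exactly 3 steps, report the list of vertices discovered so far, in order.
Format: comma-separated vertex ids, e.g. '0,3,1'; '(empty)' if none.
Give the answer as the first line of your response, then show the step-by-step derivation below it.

0,4,7

step 1: discover 0; path=0; order=0
step 2: discover 4; path=0>4; order=0,4
step 3: discover 7; path=0>7; order=0,4,7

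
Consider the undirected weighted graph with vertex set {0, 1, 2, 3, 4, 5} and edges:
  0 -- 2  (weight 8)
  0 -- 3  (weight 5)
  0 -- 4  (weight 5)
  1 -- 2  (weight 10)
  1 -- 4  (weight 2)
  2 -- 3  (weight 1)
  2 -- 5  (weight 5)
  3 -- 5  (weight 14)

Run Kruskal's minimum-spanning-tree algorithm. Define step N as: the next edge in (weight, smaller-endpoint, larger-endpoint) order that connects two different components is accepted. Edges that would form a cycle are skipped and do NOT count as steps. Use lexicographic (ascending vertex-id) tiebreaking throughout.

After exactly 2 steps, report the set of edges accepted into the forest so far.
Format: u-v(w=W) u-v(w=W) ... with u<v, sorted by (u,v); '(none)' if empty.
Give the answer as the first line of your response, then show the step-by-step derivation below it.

1-4(w=2) 2-3(w=1)

step 1: add edge 2-3 (w=1); MST = {2-3(w=1)}
step 2: add edge 1-4 (w=2); MST = {1-4(w=2) 2-3(w=1)}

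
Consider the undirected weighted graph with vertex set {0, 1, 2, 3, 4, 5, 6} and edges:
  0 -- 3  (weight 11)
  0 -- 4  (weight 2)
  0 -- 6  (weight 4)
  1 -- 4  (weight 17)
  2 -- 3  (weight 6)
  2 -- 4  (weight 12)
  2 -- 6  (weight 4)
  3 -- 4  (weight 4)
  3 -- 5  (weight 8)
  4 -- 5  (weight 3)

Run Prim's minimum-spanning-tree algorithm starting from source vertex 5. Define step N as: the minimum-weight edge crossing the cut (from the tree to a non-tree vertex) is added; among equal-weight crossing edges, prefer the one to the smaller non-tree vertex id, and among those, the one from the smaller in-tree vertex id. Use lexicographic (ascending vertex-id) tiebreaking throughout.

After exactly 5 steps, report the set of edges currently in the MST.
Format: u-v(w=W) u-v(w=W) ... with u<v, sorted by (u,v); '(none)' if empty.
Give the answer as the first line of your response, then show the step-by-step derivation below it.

0-4(w=2) 0-6(w=4) 2-6(w=4) 3-4(w=4) 4-5(w=3)

step 1: add edge 4-5 (w=3); MST = {4-5(w=3)}
step 2: add edge 0-4 (w=2); MST = {0-4(w=2) 4-5(w=3)}
step 3: add edge 3-4 (w=4); MST = {0-4(w=2) 3-4(w=4) 4-5(w=3)}
step 4: add edge 0-6 (w=4); MST = {0-4(w=2) 0-6(w=4) 3-4(w=4) 4-5(w=3)}
step 5: add edge 2-6 (w=4); MST = {0-4(w=2) 0-6(w=4) 2-6(w=4) 3-4(w=4) 4-5(w=3)}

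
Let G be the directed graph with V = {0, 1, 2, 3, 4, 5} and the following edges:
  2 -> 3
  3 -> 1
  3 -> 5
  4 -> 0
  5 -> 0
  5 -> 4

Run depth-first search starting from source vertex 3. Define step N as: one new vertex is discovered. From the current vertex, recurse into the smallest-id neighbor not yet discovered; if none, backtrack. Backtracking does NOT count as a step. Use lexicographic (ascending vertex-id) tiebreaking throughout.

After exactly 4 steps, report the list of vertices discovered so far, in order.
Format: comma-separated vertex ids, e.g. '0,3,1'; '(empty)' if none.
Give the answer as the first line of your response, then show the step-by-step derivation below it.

3,1,5,0

step 1: discover 3; path=3; order=3
step 2: discover 1; path=3>1; order=3,1
step 3: discover 5; path=3>5; order=3,1,5
step 4: discover 0; path=3>5>0; order=3,1,5,0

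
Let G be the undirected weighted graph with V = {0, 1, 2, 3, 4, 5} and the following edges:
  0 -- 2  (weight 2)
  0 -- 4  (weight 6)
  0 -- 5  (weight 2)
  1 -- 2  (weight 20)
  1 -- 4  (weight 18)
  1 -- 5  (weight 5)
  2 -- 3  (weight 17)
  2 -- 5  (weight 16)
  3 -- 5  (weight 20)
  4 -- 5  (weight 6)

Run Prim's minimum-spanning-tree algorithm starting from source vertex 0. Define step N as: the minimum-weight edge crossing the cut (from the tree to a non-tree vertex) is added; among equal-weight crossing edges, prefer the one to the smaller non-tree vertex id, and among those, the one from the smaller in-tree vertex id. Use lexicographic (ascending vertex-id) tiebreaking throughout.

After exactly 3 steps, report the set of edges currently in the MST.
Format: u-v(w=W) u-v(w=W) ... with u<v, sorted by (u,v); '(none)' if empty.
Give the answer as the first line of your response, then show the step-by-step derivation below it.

0-2(w=2) 0-5(w=2) 1-5(w=5)

step 1: add edge 0-2 (w=2); MST = {0-2(w=2)}
step 2: add edge 0-5 (w=2); MST = {0-2(w=2) 0-5(w=2)}
step 3: add edge 1-5 (w=5); MST = {0-2(w=2) 0-5(w=2) 1-5(w=5)}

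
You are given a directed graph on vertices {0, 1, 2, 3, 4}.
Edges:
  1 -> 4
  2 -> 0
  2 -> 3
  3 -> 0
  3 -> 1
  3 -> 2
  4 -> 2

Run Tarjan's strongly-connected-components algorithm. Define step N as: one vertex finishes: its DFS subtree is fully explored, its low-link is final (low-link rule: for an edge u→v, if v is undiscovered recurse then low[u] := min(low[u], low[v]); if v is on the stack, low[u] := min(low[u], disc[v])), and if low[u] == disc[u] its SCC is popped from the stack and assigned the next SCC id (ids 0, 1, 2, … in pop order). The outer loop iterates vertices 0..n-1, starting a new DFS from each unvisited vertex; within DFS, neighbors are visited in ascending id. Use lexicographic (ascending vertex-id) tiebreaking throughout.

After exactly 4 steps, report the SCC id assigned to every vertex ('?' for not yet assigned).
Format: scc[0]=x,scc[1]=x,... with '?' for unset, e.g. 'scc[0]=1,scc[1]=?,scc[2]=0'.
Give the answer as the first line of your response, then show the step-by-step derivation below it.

scc[0]=0,scc[1]=?,scc[2]=?,scc[3]=?,scc[4]=?

step 1: low=(low[0]=0,low[1]=?,low[2]=?,low[3]=?,low[4]=?); scc=(scc[0]=0,scc[1]=?,scc[2]=?,scc[3]=?,scc[4]=?)
step 2: low=(low[0]=0,low[1]=1,low[2]=3,low[3]=1,low[4]=2); scc=(scc[0]=0,scc[1]=?,scc[2]=?,scc[3]=?,scc[4]=?)
step 3: low=(low[0]=0,low[1]=1,low[2]=1,low[3]=1,low[4]=2); scc=(scc[0]=0,scc[1]=?,scc[2]=?,scc[3]=?,scc[4]=?)
step 4: low=(low[0]=0,low[1]=1,low[2]=1,low[3]=1,low[4]=1); scc=(scc[0]=0,scc[1]=?,scc[2]=?,scc[3]=?,scc[4]=?)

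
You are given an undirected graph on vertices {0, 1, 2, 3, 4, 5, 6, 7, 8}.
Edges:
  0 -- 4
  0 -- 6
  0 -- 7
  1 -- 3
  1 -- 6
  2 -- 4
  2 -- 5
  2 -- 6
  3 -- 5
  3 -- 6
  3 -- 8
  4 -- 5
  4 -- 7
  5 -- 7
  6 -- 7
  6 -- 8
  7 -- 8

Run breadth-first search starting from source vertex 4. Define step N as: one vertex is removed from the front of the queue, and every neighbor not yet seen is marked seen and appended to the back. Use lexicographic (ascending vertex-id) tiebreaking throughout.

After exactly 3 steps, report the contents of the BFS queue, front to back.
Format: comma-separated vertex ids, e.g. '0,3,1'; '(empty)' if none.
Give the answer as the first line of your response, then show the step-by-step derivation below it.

5,7,6

step 1: dequeue 4; queue=[0,2,5,7]; order=4
step 2: dequeue 0; queue=[2,5,7,6]; order=4,0
step 3: dequeue 2; queue=[5,7,6]; order=4,0,2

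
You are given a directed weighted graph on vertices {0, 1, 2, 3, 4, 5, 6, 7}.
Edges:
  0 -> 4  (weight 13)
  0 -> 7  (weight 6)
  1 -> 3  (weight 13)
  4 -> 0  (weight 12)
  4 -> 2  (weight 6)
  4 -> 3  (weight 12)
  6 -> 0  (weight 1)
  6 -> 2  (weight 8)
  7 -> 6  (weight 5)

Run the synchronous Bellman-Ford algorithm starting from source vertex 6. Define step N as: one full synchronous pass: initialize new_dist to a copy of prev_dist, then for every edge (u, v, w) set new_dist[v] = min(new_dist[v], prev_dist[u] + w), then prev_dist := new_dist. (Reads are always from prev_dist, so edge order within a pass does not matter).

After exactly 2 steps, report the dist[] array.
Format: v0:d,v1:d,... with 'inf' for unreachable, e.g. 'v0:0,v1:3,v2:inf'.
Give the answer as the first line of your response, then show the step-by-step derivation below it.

v0:1,v1:inf,v2:8,v3:inf,v4:14,v5:inf,v6:0,v7:7

step 1: dist = v0:1,v1:inf,v2:8,v3:inf,v4:inf,v5:inf,v6:0,v7:inf
step 2: dist = v0:1,v1:inf,v2:8,v3:inf,v4:14,v5:inf,v6:0,v7:7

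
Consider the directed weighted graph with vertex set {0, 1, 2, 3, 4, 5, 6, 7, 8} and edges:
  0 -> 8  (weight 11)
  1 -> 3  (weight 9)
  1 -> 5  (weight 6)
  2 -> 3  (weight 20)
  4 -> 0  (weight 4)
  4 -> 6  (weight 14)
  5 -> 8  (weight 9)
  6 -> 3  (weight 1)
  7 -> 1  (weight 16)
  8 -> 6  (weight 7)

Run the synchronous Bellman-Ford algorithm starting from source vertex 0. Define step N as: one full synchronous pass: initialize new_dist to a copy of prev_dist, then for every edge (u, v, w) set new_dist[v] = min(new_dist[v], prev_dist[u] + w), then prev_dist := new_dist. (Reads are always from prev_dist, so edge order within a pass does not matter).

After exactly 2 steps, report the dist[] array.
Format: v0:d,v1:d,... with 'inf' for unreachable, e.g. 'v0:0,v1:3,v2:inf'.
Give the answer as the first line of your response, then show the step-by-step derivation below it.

v0:0,v1:inf,v2:inf,v3:inf,v4:inf,v5:inf,v6:18,v7:inf,v8:11

step 1: dist = v0:0,v1:inf,v2:inf,v3:inf,v4:inf,v5:inf,v6:inf,v7:inf,v8:11
step 2: dist = v0:0,v1:inf,v2:inf,v3:inf,v4:inf,v5:inf,v6:18,v7:inf,v8:11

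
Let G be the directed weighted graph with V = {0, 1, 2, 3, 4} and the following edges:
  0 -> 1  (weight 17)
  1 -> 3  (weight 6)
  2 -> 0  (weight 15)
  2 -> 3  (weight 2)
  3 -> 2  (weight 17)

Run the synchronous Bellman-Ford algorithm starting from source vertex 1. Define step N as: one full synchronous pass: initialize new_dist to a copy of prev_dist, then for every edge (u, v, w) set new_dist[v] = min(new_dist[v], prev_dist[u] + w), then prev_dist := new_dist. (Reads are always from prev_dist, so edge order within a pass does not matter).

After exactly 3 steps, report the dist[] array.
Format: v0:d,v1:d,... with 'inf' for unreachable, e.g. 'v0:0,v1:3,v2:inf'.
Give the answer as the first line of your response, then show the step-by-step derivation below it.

v0:38,v1:0,v2:23,v3:6,v4:inf

step 1: dist = v0:inf,v1:0,v2:inf,v3:6,v4:inf
step 2: dist = v0:inf,v1:0,v2:23,v3:6,v4:inf
step 3: dist = v0:38,v1:0,v2:23,v3:6,v4:inf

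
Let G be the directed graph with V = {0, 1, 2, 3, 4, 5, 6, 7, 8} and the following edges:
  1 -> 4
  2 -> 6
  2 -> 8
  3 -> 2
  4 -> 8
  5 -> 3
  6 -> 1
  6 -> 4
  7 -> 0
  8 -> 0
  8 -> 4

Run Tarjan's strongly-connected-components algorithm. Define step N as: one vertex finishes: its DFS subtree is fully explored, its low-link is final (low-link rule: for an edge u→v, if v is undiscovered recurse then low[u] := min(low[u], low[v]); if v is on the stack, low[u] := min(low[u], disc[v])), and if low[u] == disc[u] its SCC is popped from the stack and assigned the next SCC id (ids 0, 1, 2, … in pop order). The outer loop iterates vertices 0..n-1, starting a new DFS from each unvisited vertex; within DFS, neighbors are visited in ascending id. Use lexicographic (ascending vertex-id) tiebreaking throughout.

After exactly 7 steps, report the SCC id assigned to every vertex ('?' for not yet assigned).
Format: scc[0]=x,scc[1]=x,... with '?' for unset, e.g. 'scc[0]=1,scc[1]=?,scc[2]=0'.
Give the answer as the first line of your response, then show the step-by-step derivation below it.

scc[0]=0,scc[1]=2,scc[2]=4,scc[3]=5,scc[4]=1,scc[5]=?,scc[6]=3,scc[7]=?,scc[8]=1

step 1: low=(low[0]=0,low[1]=?,low[2]=?,low[3]=?,low[4]=?,low[5]=?,low[6]=?,low[7]=?,low[8]=?); scc=(scc[0]=0,scc[1]=?,scc[2]=?,scc[3]=?,scc[4]=?,scc[5]=?,scc[6]=?,scc[7]=?,scc[8]=?)
step 2: low=(low[0]=0,low[1]=1,low[2]=?,low[3]=?,low[4]=2,low[5]=?,low[6]=?,low[7]=?,low[8]=2); scc=(scc[0]=0,scc[1]=?,scc[2]=?,scc[3]=?,scc[4]=?,scc[5]=?,scc[6]=?,scc[7]=?,scc[8]=?)
step 3: low=(low[0]=0,low[1]=1,low[2]=?,low[3]=?,low[4]=2,low[5]=?,low[6]=?,low[7]=?,low[8]=2); scc=(scc[0]=0,scc[1]=?,scc[2]=?,scc[3]=?,scc[4]=1,scc[5]=?,scc[6]=?,scc[7]=?,scc[8]=1)
step 4: low=(low[0]=0,low[1]=1,low[2]=?,low[3]=?,low[4]=2,low[5]=?,low[6]=?,low[7]=?,low[8]=2); scc=(scc[0]=0,scc[1]=2,scc[2]=?,scc[3]=?,scc[4]=1,scc[5]=?,scc[6]=?,scc[7]=?,scc[8]=1)
step 5: low=(low[0]=0,low[1]=1,low[2]=4,low[3]=?,low[4]=2,low[5]=?,low[6]=5,low[7]=?,low[8]=2); scc=(scc[0]=0,scc[1]=2,scc[2]=?,scc[3]=?,scc[4]=1,scc[5]=?,scc[6]=3,scc[7]=?,scc[8]=1)
step 6: low=(low[0]=0,low[1]=1,low[2]=4,low[3]=?,low[4]=2,low[5]=?,low[6]=5,low[7]=?,low[8]=2); scc=(scc[0]=0,scc[1]=2,scc[2]=4,scc[3]=?,scc[4]=1,scc[5]=?,scc[6]=3,scc[7]=?,scc[8]=1)
step 7: low=(low[0]=0,low[1]=1,low[2]=4,low[3]=6,low[4]=2,low[5]=?,low[6]=5,low[7]=?,low[8]=2); scc=(scc[0]=0,scc[1]=2,scc[2]=4,scc[3]=5,scc[4]=1,scc[5]=?,scc[6]=3,scc[7]=?,scc[8]=1)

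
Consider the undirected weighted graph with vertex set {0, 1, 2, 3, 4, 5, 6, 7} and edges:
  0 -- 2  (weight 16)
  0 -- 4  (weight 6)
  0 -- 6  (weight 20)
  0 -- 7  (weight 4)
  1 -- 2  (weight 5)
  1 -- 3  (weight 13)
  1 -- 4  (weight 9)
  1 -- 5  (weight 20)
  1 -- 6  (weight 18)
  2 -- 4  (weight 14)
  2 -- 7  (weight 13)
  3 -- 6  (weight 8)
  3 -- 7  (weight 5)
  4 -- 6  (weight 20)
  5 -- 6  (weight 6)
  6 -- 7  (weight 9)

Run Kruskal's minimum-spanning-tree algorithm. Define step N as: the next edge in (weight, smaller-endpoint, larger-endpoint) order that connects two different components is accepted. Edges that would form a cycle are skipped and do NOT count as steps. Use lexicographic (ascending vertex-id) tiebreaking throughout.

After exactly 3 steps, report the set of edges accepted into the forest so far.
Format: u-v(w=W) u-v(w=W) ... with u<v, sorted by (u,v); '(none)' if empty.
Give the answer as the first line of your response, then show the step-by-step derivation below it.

0-7(w=4) 1-2(w=5) 3-7(w=5)

step 1: add edge 0-7 (w=4); MST = {0-7(w=4)}
step 2: add edge 1-2 (w=5); MST = {0-7(w=4) 1-2(w=5)}
step 3: add edge 3-7 (w=5); MST = {0-7(w=4) 1-2(w=5) 3-7(w=5)}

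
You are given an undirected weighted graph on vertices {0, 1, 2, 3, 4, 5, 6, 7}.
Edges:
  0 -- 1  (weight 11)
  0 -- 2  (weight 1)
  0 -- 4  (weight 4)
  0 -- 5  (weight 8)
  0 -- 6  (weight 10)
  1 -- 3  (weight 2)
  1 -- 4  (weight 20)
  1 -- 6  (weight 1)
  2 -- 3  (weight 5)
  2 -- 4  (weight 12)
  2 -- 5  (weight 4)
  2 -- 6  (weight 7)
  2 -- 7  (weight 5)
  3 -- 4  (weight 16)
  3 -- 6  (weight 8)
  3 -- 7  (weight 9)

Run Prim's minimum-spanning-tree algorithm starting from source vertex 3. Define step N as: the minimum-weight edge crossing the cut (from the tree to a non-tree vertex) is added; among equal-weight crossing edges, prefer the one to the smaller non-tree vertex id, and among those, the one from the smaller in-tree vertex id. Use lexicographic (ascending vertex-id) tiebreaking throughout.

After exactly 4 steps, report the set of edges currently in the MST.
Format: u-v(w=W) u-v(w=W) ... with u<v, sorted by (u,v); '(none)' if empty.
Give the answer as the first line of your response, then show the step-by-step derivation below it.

0-2(w=1) 1-3(w=2) 1-6(w=1) 2-3(w=5)

step 1: add edge 1-3 (w=2); MST = {1-3(w=2)}
step 2: add edge 1-6 (w=1); MST = {1-3(w=2) 1-6(w=1)}
step 3: add edge 2-3 (w=5); MST = {1-3(w=2) 1-6(w=1) 2-3(w=5)}
step 4: add edge 0-2 (w=1); MST = {0-2(w=1) 1-3(w=2) 1-6(w=1) 2-3(w=5)}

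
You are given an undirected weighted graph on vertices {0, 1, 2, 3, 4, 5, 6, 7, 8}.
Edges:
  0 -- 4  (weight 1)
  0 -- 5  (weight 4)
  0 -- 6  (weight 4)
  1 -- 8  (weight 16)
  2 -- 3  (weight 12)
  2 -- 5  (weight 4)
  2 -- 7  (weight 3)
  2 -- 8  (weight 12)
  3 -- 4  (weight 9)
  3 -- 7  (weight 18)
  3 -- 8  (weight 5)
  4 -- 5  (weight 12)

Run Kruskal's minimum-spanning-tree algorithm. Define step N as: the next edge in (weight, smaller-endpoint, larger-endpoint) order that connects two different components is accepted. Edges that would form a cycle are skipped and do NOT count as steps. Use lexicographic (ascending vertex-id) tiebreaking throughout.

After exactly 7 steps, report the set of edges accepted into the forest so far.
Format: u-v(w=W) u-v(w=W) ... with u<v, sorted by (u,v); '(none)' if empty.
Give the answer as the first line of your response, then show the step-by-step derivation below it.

0-4(w=1) 0-5(w=4) 0-6(w=4) 2-5(w=4) 2-7(w=3) 3-4(w=9) 3-8(w=5)

step 1: add edge 0-4 (w=1); MST = {0-4(w=1)}
step 2: add edge 2-7 (w=3); MST = {0-4(w=1) 2-7(w=3)}
step 3: add edge 0-5 (w=4); MST = {0-4(w=1) 0-5(w=4) 2-7(w=3)}
step 4: add edge 0-6 (w=4); MST = {0-4(w=1) 0-5(w=4) 0-6(w=4) 2-7(w=3)}
step 5: add edge 2-5 (w=4); MST = {0-4(w=1) 0-5(w=4) 0-6(w=4) 2-5(w=4) 2-7(w=3)}
step 6: add edge 3-8 (w=5); MST = {0-4(w=1) 0-5(w=4) 0-6(w=4) 2-5(w=4) 2-7(w=3) 3-8(w=5)}
step 7: add edge 3-4 (w=9); MST = {0-4(w=1) 0-5(w=4) 0-6(w=4) 2-5(w=4) 2-7(w=3) 3-4(w=9) 3-8(w=5)}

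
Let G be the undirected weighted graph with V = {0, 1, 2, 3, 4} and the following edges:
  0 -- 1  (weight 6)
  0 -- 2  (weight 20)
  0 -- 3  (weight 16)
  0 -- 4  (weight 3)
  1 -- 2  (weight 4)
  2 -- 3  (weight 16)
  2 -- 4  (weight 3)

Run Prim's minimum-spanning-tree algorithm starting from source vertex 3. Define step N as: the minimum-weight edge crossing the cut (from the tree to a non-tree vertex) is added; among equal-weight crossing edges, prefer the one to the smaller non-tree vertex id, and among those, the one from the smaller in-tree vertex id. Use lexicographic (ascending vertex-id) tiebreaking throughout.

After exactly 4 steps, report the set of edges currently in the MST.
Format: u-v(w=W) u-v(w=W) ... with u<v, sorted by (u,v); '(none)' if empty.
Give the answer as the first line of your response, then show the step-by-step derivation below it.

0-3(w=16) 0-4(w=3) 1-2(w=4) 2-4(w=3)

step 1: add edge 0-3 (w=16); MST = {0-3(w=16)}
step 2: add edge 0-4 (w=3); MST = {0-3(w=16) 0-4(w=3)}
step 3: add edge 2-4 (w=3); MST = {0-3(w=16) 0-4(w=3) 2-4(w=3)}
step 4: add edge 1-2 (w=4); MST = {0-3(w=16) 0-4(w=3) 1-2(w=4) 2-4(w=3)}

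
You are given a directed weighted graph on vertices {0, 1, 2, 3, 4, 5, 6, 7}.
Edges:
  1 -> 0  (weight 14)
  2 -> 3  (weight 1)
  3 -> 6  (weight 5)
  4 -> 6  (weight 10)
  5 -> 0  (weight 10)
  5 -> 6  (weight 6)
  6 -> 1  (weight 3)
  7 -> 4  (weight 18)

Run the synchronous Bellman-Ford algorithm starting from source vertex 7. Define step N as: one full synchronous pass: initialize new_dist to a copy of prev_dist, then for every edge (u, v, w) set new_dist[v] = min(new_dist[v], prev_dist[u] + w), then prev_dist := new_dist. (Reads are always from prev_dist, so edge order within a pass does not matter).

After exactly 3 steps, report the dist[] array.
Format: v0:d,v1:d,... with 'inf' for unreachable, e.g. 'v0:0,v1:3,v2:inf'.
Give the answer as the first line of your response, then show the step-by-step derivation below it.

v0:inf,v1:31,v2:inf,v3:inf,v4:18,v5:inf,v6:28,v7:0

step 1: dist = v0:inf,v1:inf,v2:inf,v3:inf,v4:18,v5:inf,v6:inf,v7:0
step 2: dist = v0:inf,v1:inf,v2:inf,v3:inf,v4:18,v5:inf,v6:28,v7:0
step 3: dist = v0:inf,v1:31,v2:inf,v3:inf,v4:18,v5:inf,v6:28,v7:0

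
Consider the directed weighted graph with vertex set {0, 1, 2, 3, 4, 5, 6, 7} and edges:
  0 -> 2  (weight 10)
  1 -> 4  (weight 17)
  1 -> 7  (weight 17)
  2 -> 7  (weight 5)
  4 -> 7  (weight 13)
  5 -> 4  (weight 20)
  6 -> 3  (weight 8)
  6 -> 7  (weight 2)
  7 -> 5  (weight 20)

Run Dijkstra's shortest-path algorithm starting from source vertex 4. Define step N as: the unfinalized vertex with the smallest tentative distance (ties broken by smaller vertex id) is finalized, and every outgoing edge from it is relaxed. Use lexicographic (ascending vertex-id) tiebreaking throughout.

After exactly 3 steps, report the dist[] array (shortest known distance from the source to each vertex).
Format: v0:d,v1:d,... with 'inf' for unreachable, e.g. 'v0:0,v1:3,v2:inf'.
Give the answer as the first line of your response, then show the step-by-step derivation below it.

v0:inf,v1:inf,v2:inf,v3:inf,v4:0,v5:33,v6:inf,v7:13

step 1: dist = v0:inf,v1:inf,v2:inf,v3:inf,v4:0,v5:inf,v6:inf,v7:13
step 2: dist = v0:inf,v1:inf,v2:inf,v3:inf,v4:0,v5:33,v6:inf,v7:13
step 3: dist = v0:inf,v1:inf,v2:inf,v3:inf,v4:0,v5:33,v6:inf,v7:13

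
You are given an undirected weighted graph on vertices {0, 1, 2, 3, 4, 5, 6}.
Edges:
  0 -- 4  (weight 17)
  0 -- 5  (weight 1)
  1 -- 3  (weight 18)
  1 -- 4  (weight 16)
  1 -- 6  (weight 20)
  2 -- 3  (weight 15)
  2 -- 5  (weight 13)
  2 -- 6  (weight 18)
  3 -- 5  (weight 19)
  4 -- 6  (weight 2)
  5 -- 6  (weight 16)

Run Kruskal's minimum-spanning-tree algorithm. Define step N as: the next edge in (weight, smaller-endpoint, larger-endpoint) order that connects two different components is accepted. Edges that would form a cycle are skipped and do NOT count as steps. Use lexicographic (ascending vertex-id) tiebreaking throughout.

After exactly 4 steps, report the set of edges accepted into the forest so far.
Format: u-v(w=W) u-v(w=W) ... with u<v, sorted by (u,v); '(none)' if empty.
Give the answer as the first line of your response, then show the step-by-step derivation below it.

0-5(w=1) 2-3(w=15) 2-5(w=13) 4-6(w=2)

step 1: add edge 0-5 (w=1); MST = {0-5(w=1)}
step 2: add edge 4-6 (w=2); MST = {0-5(w=1) 4-6(w=2)}
step 3: add edge 2-5 (w=13); MST = {0-5(w=1) 2-5(w=13) 4-6(w=2)}
step 4: add edge 2-3 (w=15); MST = {0-5(w=1) 2-3(w=15) 2-5(w=13) 4-6(w=2)}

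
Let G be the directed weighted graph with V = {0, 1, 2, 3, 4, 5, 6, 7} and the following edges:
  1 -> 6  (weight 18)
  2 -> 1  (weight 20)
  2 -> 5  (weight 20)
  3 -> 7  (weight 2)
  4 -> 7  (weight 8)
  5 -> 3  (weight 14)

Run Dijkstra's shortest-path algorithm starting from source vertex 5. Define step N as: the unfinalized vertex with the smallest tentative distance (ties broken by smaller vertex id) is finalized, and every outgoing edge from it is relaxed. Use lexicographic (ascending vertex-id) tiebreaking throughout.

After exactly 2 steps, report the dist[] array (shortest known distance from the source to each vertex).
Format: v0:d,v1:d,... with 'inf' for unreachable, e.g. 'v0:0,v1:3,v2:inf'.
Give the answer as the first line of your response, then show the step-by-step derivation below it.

v0:inf,v1:inf,v2:inf,v3:14,v4:inf,v5:0,v6:inf,v7:16

step 1: dist = v0:inf,v1:inf,v2:inf,v3:14,v4:inf,v5:0,v6:inf,v7:inf
step 2: dist = v0:inf,v1:inf,v2:inf,v3:14,v4:inf,v5:0,v6:inf,v7:16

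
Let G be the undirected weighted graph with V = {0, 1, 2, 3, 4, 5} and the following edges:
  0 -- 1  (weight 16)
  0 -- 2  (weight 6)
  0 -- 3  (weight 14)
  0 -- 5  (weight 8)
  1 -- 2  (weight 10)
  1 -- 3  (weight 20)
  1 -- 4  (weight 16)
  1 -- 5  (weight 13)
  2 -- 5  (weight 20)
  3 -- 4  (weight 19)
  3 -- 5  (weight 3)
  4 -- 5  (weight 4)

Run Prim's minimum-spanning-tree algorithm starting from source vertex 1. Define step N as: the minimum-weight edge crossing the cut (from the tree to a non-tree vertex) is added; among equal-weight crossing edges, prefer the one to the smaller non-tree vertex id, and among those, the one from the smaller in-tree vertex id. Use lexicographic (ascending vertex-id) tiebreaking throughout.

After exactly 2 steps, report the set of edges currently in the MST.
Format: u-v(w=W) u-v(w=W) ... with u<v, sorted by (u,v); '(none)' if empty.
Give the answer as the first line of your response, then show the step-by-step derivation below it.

0-2(w=6) 1-2(w=10)

step 1: add edge 1-2 (w=10); MST = {1-2(w=10)}
step 2: add edge 0-2 (w=6); MST = {0-2(w=6) 1-2(w=10)}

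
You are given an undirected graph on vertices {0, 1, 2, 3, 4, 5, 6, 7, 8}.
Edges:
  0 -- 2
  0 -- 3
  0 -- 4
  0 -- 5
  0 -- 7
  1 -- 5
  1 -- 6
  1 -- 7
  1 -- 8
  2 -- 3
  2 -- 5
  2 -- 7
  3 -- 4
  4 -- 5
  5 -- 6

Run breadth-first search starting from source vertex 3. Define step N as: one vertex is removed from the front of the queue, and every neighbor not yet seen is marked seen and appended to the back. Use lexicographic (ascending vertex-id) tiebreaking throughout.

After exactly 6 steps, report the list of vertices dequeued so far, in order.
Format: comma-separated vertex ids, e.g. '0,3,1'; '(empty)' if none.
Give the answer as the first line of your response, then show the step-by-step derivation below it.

3,0,2,4,5,7

step 1: dequeue 3; queue=[0,2,4]; order=3
step 2: dequeue 0; queue=[2,4,5,7]; order=3,0
step 3: dequeue 2; queue=[4,5,7]; order=3,0,2
step 4: dequeue 4; queue=[5,7]; order=3,0,2,4
step 5: dequeue 5; queue=[7,1,6]; order=3,0,2,4,5
step 6: dequeue 7; queue=[1,6]; order=3,0,2,4,5,7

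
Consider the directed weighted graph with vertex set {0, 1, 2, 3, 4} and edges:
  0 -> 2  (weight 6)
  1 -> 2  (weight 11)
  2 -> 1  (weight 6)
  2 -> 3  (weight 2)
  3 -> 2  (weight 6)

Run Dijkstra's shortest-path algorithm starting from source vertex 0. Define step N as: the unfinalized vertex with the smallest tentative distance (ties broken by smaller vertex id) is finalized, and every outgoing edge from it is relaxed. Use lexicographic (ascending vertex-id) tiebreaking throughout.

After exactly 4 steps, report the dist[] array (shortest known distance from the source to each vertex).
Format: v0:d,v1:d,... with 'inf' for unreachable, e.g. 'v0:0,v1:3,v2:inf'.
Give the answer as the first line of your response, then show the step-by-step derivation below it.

v0:0,v1:12,v2:6,v3:8,v4:inf

step 1: dist = v0:0,v1:inf,v2:6,v3:inf,v4:inf
step 2: dist = v0:0,v1:12,v2:6,v3:8,v4:inf
step 3: dist = v0:0,v1:12,v2:6,v3:8,v4:inf
step 4: dist = v0:0,v1:12,v2:6,v3:8,v4:inf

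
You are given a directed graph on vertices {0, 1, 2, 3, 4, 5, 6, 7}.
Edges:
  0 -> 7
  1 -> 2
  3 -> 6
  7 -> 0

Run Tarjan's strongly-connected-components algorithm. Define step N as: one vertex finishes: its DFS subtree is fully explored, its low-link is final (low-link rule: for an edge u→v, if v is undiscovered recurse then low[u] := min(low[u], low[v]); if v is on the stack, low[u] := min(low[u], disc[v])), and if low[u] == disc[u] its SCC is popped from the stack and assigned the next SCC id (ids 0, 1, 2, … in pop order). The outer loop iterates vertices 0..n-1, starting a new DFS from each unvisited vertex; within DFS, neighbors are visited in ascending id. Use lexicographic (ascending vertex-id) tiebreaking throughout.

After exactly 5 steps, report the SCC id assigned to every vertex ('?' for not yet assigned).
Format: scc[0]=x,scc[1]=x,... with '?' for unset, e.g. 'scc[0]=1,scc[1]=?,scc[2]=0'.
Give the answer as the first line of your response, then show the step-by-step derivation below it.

scc[0]=0,scc[1]=2,scc[2]=1,scc[3]=?,scc[4]=?,scc[5]=?,scc[6]=3,scc[7]=0

step 1: low=(low[0]=0,low[1]=?,low[2]=?,low[3]=?,low[4]=?,low[5]=?,low[6]=?,low[7]=0); scc=(scc[0]=?,scc[1]=?,scc[2]=?,scc[3]=?,scc[4]=?,scc[5]=?,scc[6]=?,scc[7]=?)
step 2: low=(low[0]=0,low[1]=?,low[2]=?,low[3]=?,low[4]=?,low[5]=?,low[6]=?,low[7]=0); scc=(scc[0]=0,scc[1]=?,scc[2]=?,scc[3]=?,scc[4]=?,scc[5]=?,scc[6]=?,scc[7]=0)
step 3: low=(low[0]=0,low[1]=2,low[2]=3,low[3]=?,low[4]=?,low[5]=?,low[6]=?,low[7]=0); scc=(scc[0]=0,scc[1]=?,scc[2]=1,scc[3]=?,scc[4]=?,scc[5]=?,scc[6]=?,scc[7]=0)
step 4: low=(low[0]=0,low[1]=2,low[2]=3,low[3]=?,low[4]=?,low[5]=?,low[6]=?,low[7]=0); scc=(scc[0]=0,scc[1]=2,scc[2]=1,scc[3]=?,scc[4]=?,scc[5]=?,scc[6]=?,scc[7]=0)
step 5: low=(low[0]=0,low[1]=2,low[2]=3,low[3]=4,low[4]=?,low[5]=?,low[6]=5,low[7]=0); scc=(scc[0]=0,scc[1]=2,scc[2]=1,scc[3]=?,scc[4]=?,scc[5]=?,scc[6]=3,scc[7]=0)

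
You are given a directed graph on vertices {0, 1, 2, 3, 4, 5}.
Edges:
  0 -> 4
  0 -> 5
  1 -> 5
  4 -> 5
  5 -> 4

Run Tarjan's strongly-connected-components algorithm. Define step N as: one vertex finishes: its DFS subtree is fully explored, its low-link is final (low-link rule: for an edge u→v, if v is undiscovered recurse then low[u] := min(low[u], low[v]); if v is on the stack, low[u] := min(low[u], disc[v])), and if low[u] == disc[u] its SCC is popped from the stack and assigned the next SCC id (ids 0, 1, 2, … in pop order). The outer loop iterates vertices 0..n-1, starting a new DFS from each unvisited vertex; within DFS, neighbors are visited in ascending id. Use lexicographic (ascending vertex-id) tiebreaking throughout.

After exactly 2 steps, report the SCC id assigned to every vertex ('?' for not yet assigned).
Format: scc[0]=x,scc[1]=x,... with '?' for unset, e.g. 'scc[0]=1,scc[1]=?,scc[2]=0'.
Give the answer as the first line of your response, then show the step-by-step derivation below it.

scc[0]=?,scc[1]=?,scc[2]=?,scc[3]=?,scc[4]=0,scc[5]=0

step 1: low=(low[0]=0,low[1]=?,low[2]=?,low[3]=?,low[4]=1,low[5]=1); scc=(scc[0]=?,scc[1]=?,scc[2]=?,scc[3]=?,scc[4]=?,scc[5]=?)
step 2: low=(low[0]=0,low[1]=?,low[2]=?,low[3]=?,low[4]=1,low[5]=1); scc=(scc[0]=?,scc[1]=?,scc[2]=?,scc[3]=?,scc[4]=0,scc[5]=0)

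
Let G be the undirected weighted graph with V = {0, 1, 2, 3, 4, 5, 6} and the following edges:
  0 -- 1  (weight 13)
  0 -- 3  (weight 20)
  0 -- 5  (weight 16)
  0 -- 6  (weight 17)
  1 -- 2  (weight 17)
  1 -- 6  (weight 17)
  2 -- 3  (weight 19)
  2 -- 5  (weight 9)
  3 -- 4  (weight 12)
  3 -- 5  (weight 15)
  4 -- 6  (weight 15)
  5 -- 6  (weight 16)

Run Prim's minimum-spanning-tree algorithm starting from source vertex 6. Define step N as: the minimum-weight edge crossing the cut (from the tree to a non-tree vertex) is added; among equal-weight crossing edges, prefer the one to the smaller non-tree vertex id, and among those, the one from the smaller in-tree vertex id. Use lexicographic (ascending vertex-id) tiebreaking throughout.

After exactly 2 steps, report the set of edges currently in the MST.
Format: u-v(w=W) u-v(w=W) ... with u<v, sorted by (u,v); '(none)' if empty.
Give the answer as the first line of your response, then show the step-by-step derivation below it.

3-4(w=12) 4-6(w=15)

step 1: add edge 4-6 (w=15); MST = {4-6(w=15)}
step 2: add edge 3-4 (w=12); MST = {3-4(w=12) 4-6(w=15)}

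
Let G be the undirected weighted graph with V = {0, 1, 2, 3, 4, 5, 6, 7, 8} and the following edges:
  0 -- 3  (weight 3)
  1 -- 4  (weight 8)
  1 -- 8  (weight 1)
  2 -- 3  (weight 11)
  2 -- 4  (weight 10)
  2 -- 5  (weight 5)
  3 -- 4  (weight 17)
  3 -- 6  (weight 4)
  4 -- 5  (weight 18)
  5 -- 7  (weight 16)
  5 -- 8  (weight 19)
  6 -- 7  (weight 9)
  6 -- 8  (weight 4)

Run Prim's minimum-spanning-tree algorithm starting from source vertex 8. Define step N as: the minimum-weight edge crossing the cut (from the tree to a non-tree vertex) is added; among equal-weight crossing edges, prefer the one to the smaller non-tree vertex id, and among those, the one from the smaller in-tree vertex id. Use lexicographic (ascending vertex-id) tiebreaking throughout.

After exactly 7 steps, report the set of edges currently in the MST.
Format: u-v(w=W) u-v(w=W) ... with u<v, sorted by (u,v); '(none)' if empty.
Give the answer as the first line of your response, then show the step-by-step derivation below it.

0-3(w=3) 1-4(w=8) 1-8(w=1) 2-4(w=10) 3-6(w=4) 6-7(w=9) 6-8(w=4)

step 1: add edge 1-8 (w=1); MST = {1-8(w=1)}
step 2: add edge 6-8 (w=4); MST = {1-8(w=1) 6-8(w=4)}
step 3: add edge 3-6 (w=4); MST = {1-8(w=1) 3-6(w=4) 6-8(w=4)}
step 4: add edge 0-3 (w=3); MST = {0-3(w=3) 1-8(w=1) 3-6(w=4) 6-8(w=4)}
step 5: add edge 1-4 (w=8); MST = {0-3(w=3) 1-4(w=8) 1-8(w=1) 3-6(w=4) 6-8(w=4)}
step 6: add edge 6-7 (w=9); MST = {0-3(w=3) 1-4(w=8) 1-8(w=1) 3-6(w=4) 6-7(w=9) 6-8(w=4)}
step 7: add edge 2-4 (w=10); MST = {0-3(w=3) 1-4(w=8) 1-8(w=1) 2-4(w=10) 3-6(w=4) 6-7(w=9) 6-8(w=4)}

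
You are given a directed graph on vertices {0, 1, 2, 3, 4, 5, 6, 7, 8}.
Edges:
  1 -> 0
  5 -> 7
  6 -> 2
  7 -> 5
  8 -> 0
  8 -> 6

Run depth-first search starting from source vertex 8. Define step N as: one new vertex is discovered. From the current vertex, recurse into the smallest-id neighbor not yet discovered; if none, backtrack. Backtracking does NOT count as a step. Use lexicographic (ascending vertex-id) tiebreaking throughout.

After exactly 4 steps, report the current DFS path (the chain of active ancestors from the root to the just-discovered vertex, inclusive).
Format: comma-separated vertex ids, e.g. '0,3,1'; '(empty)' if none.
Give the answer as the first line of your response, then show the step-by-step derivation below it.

8,6,2

step 1: discover 8; path=8; order=8
step 2: discover 0; path=8>0; order=8,0
step 3: discover 6; path=8>6; order=8,0,6
step 4: discover 2; path=8>6>2; order=8,0,6,2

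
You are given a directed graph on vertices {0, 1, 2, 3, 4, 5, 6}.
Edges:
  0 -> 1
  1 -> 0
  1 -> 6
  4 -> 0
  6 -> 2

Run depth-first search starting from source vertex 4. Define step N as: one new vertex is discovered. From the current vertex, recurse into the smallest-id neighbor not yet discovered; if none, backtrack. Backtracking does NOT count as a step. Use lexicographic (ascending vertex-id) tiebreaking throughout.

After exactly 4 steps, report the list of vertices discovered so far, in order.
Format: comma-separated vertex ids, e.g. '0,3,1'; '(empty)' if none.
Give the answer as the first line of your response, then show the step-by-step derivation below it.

4,0,1,6

step 1: discover 4; path=4; order=4
step 2: discover 0; path=4>0; order=4,0
step 3: discover 1; path=4>0>1; order=4,0,1
step 4: discover 6; path=4>0>1>6; order=4,0,1,6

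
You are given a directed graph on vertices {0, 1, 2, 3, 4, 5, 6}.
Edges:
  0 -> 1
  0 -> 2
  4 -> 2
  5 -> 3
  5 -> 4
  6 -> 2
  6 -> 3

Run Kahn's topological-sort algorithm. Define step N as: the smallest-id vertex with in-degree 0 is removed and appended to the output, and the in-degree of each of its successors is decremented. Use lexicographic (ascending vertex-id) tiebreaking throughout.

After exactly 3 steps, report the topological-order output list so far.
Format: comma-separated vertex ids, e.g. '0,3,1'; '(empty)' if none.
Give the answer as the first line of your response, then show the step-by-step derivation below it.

0,1,5

step 1: output 0; order=[0]; indeg=(0,0,2,2,1,0,0)
step 2: output 1; order=[0,1]; indeg=(0,0,2,2,1,0,0)
step 3: output 5; order=[0,1,5]; indeg=(0,0,2,1,0,0,0)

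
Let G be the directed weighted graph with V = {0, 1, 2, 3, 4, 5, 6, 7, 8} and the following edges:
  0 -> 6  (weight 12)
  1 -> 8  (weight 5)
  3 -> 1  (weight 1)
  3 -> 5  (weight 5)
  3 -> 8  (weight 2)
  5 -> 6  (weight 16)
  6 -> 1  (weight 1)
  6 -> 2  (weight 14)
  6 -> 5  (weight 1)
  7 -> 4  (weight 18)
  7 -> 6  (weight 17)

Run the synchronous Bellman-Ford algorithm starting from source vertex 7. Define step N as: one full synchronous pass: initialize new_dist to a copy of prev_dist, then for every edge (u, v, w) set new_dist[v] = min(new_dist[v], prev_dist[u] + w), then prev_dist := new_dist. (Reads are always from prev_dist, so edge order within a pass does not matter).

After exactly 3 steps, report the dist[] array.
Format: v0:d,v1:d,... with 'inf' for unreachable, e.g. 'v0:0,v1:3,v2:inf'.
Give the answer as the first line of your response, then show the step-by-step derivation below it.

v0:inf,v1:18,v2:31,v3:inf,v4:18,v5:18,v6:17,v7:0,v8:23

step 1: dist = v0:inf,v1:inf,v2:inf,v3:inf,v4:18,v5:inf,v6:17,v7:0,v8:inf
step 2: dist = v0:inf,v1:18,v2:31,v3:inf,v4:18,v5:18,v6:17,v7:0,v8:inf
step 3: dist = v0:inf,v1:18,v2:31,v3:inf,v4:18,v5:18,v6:17,v7:0,v8:23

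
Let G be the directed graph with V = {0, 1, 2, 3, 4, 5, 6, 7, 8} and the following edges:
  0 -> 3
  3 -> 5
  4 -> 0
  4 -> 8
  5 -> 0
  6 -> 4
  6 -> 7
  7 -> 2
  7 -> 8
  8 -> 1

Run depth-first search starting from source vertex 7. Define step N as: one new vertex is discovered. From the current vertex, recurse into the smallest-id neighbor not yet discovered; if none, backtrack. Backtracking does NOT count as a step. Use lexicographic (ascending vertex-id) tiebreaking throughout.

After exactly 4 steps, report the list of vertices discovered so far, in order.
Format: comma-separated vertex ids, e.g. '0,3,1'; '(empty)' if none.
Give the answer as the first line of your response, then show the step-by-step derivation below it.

7,2,8,1

step 1: discover 7; path=7; order=7
step 2: discover 2; path=7>2; order=7,2
step 3: discover 8; path=7>8; order=7,2,8
step 4: discover 1; path=7>8>1; order=7,2,8,1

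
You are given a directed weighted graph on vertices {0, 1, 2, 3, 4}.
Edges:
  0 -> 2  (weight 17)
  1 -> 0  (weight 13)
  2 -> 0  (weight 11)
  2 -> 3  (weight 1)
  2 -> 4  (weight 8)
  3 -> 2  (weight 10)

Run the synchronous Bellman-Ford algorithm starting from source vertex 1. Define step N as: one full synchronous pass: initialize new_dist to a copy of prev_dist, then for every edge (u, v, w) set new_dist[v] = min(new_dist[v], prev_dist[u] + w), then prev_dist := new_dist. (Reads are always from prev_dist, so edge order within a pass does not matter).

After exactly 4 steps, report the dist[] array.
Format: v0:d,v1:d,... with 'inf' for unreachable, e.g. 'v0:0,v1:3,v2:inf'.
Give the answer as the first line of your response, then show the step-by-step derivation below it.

v0:13,v1:0,v2:30,v3:31,v4:38

step 1: dist = v0:13,v1:0,v2:inf,v3:inf,v4:inf
step 2: dist = v0:13,v1:0,v2:30,v3:inf,v4:inf
step 3: dist = v0:13,v1:0,v2:30,v3:31,v4:38
step 4: dist = v0:13,v1:0,v2:30,v3:31,v4:38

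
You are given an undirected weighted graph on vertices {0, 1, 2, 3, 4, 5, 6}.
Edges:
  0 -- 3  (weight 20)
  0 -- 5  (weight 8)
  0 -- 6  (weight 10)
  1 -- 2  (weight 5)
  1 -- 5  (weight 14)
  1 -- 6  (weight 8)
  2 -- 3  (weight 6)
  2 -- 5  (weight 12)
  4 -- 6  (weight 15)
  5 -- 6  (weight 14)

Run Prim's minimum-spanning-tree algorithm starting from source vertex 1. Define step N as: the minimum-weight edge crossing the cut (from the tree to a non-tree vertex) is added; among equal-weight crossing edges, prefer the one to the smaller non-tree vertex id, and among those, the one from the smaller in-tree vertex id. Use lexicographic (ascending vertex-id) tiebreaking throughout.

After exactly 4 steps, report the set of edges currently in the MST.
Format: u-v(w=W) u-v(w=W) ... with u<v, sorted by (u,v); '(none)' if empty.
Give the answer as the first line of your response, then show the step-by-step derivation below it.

0-6(w=10) 1-2(w=5) 1-6(w=8) 2-3(w=6)

step 1: add edge 1-2 (w=5); MST = {1-2(w=5)}
step 2: add edge 2-3 (w=6); MST = {1-2(w=5) 2-3(w=6)}
step 3: add edge 1-6 (w=8); MST = {1-2(w=5) 1-6(w=8) 2-3(w=6)}
step 4: add edge 0-6 (w=10); MST = {0-6(w=10) 1-2(w=5) 1-6(w=8) 2-3(w=6)}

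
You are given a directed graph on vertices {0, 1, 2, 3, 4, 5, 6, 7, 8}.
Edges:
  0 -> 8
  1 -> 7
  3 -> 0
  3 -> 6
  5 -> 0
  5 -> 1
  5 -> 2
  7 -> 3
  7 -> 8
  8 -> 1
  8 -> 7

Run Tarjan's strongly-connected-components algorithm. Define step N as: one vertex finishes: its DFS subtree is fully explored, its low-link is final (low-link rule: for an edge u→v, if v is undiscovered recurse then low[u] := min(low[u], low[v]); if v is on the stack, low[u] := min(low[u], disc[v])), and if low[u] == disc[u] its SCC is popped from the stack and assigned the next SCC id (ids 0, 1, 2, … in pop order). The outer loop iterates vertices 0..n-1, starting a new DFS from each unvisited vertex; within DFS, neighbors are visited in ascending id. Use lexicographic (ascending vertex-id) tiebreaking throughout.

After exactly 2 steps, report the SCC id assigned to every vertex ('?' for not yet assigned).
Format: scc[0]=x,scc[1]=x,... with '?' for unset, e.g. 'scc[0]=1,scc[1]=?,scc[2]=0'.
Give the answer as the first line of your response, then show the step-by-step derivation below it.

scc[0]=?,scc[1]=?,scc[2]=?,scc[3]=?,scc[4]=?,scc[5]=?,scc[6]=0,scc[7]=?,scc[8]=?

step 1: low=(low[0]=0,low[1]=2,low[2]=?,low[3]=0,low[4]=?,low[5]=?,low[6]=5,low[7]=3,low[8]=1); scc=(scc[0]=?,scc[1]=?,scc[2]=?,scc[3]=?,scc[4]=?,scc[5]=?,scc[6]=0,scc[7]=?,scc[8]=?)
step 2: low=(low[0]=0,low[1]=2,low[2]=?,low[3]=0,low[4]=?,low[5]=?,low[6]=5,low[7]=3,low[8]=1); scc=(scc[0]=?,scc[1]=?,scc[2]=?,scc[3]=?,scc[4]=?,scc[5]=?,scc[6]=0,scc[7]=?,scc[8]=?)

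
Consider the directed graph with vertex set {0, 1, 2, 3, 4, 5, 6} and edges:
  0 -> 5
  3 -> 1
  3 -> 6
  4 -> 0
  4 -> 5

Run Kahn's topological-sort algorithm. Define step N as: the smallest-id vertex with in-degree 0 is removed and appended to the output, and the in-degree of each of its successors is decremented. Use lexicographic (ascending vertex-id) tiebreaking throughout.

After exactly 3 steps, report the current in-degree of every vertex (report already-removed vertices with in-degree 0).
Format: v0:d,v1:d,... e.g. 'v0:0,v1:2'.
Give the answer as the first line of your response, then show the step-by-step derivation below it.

v0:1,v1:0,v2:0,v3:0,v4:0,v5:2,v6:0

step 1: output 2; order=[2]; indeg=(1,1,0,0,0,2,1)
step 2: output 3; order=[2,3]; indeg=(1,0,0,0,0,2,0)
step 3: output 1; order=[2,3,1]; indeg=(1,0,0,0,0,2,0)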